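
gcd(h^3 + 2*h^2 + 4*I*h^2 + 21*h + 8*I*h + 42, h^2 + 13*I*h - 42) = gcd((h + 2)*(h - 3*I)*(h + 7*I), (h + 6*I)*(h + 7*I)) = h + 7*I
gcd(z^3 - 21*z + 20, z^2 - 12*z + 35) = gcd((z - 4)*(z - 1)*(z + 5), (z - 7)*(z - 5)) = 1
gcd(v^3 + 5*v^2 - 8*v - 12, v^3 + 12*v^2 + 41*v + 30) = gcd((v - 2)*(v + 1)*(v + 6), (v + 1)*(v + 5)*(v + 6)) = v^2 + 7*v + 6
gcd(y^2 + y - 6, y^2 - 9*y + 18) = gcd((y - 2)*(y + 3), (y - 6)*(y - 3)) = 1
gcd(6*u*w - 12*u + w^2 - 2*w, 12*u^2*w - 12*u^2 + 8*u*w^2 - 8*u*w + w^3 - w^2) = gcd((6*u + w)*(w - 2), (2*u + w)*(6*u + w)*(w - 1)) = 6*u + w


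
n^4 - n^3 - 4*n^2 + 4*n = n*(n - 2)*(n - 1)*(n + 2)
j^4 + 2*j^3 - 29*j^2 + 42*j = j*(j - 3)*(j - 2)*(j + 7)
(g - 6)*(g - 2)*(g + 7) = g^3 - g^2 - 44*g + 84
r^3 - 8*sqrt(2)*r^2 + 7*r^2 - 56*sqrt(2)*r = r*(r + 7)*(r - 8*sqrt(2))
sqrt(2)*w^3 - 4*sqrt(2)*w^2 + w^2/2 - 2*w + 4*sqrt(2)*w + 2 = (w - 2)^2*(sqrt(2)*w + 1/2)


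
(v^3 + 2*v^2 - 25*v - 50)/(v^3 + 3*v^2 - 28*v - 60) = (v + 5)/(v + 6)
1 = 1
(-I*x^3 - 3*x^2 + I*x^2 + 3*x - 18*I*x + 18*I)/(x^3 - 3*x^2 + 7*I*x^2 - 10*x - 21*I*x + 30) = (-I*x^3 + x^2*(-3 + I) + x*(3 - 18*I) + 18*I)/(x^3 + x^2*(-3 + 7*I) + x*(-10 - 21*I) + 30)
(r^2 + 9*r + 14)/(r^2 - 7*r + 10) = (r^2 + 9*r + 14)/(r^2 - 7*r + 10)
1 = 1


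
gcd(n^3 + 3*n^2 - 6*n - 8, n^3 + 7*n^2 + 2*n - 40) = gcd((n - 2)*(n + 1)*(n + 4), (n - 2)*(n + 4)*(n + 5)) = n^2 + 2*n - 8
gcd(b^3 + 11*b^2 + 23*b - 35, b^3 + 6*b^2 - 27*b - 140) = b + 7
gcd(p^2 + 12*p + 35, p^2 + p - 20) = p + 5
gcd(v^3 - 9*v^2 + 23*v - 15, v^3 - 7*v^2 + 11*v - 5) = v^2 - 6*v + 5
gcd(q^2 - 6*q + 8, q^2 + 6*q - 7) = 1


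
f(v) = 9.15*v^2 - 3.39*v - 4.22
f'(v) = 18.3*v - 3.39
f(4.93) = 201.46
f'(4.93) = 86.83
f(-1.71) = 28.33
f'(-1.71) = -34.68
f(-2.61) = 66.96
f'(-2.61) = -51.15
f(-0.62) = 1.40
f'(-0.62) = -14.74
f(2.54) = 46.20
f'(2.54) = 43.09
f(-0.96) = 7.47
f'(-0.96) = -20.96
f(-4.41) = 188.68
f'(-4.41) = -84.09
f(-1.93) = 36.41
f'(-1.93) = -38.71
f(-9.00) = 767.44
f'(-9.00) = -168.09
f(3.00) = 67.96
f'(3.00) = 51.51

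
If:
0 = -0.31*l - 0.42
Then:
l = -1.35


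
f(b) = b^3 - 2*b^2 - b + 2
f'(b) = 3*b^2 - 4*b - 1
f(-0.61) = 1.64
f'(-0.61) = 2.56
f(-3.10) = -43.91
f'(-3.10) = 40.23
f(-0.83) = 0.88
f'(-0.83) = 4.39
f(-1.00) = 0.00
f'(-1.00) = 6.00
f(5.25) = 86.33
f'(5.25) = 60.69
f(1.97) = -0.09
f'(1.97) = 2.76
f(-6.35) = -328.34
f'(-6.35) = 145.37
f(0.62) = 0.85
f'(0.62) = -2.33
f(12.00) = 1430.00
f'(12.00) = 383.00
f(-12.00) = -2002.00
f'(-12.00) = 479.00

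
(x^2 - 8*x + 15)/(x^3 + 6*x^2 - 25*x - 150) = (x - 3)/(x^2 + 11*x + 30)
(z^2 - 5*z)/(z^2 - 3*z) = (z - 5)/(z - 3)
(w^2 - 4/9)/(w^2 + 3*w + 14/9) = (3*w - 2)/(3*w + 7)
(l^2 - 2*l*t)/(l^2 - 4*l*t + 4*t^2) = l/(l - 2*t)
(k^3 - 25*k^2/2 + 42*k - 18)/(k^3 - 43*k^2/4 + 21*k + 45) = 2*(2*k - 1)/(4*k + 5)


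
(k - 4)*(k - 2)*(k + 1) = k^3 - 5*k^2 + 2*k + 8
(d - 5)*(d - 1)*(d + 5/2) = d^3 - 7*d^2/2 - 10*d + 25/2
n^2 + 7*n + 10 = (n + 2)*(n + 5)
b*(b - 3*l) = b^2 - 3*b*l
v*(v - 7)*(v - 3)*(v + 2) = v^4 - 8*v^3 + v^2 + 42*v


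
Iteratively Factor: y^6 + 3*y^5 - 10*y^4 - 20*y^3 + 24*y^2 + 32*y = (y + 2)*(y^5 + y^4 - 12*y^3 + 4*y^2 + 16*y) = (y - 2)*(y + 2)*(y^4 + 3*y^3 - 6*y^2 - 8*y) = (y - 2)^2*(y + 2)*(y^3 + 5*y^2 + 4*y) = (y - 2)^2*(y + 2)*(y + 4)*(y^2 + y) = (y - 2)^2*(y + 1)*(y + 2)*(y + 4)*(y)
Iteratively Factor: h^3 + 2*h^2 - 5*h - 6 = (h + 1)*(h^2 + h - 6) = (h + 1)*(h + 3)*(h - 2)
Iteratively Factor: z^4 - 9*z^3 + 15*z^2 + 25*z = (z + 1)*(z^3 - 10*z^2 + 25*z) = z*(z + 1)*(z^2 - 10*z + 25) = z*(z - 5)*(z + 1)*(z - 5)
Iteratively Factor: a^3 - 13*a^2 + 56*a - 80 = (a - 5)*(a^2 - 8*a + 16) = (a - 5)*(a - 4)*(a - 4)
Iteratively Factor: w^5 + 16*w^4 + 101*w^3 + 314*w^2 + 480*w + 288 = (w + 2)*(w^4 + 14*w^3 + 73*w^2 + 168*w + 144) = (w + 2)*(w + 3)*(w^3 + 11*w^2 + 40*w + 48) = (w + 2)*(w + 3)*(w + 4)*(w^2 + 7*w + 12) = (w + 2)*(w + 3)^2*(w + 4)*(w + 4)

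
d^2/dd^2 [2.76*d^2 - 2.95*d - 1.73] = 5.52000000000000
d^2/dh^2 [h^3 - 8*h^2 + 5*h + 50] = 6*h - 16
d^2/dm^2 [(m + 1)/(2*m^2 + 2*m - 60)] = ((m + 1)*(2*m + 1)^2 - (3*m + 2)*(m^2 + m - 30))/(m^2 + m - 30)^3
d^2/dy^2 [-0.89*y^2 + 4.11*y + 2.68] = -1.78000000000000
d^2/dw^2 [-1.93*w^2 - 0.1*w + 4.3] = -3.86000000000000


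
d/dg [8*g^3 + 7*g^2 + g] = 24*g^2 + 14*g + 1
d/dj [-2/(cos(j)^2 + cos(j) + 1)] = -2*(2*cos(j) + 1)*sin(j)/(cos(j)^2 + cos(j) + 1)^2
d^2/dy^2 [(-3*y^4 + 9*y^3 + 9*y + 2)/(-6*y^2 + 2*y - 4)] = (27*y^6 - 27*y^5 + 63*y^4 - 84*y^3 + 72*y^2 + 72*y - 8)/(27*y^6 - 27*y^5 + 63*y^4 - 37*y^3 + 42*y^2 - 12*y + 8)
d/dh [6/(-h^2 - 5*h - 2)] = 6*(2*h + 5)/(h^2 + 5*h + 2)^2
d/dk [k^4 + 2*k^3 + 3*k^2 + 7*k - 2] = 4*k^3 + 6*k^2 + 6*k + 7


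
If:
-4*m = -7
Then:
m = 7/4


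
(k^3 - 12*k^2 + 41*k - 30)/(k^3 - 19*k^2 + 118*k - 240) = (k - 1)/(k - 8)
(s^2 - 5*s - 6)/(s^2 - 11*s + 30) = (s + 1)/(s - 5)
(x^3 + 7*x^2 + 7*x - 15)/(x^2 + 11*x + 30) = (x^2 + 2*x - 3)/(x + 6)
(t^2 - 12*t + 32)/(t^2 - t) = (t^2 - 12*t + 32)/(t*(t - 1))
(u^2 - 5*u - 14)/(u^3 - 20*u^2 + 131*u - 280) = (u + 2)/(u^2 - 13*u + 40)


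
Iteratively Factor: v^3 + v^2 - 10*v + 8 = (v + 4)*(v^2 - 3*v + 2) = (v - 1)*(v + 4)*(v - 2)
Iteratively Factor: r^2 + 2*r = (r)*(r + 2)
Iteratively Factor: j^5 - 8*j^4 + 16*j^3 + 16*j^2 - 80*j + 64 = (j - 2)*(j^4 - 6*j^3 + 4*j^2 + 24*j - 32) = (j - 2)^2*(j^3 - 4*j^2 - 4*j + 16) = (j - 2)^3*(j^2 - 2*j - 8) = (j - 4)*(j - 2)^3*(j + 2)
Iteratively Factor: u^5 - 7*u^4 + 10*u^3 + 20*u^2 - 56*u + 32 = (u - 4)*(u^4 - 3*u^3 - 2*u^2 + 12*u - 8) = (u - 4)*(u - 2)*(u^3 - u^2 - 4*u + 4) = (u - 4)*(u - 2)*(u + 2)*(u^2 - 3*u + 2) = (u - 4)*(u - 2)^2*(u + 2)*(u - 1)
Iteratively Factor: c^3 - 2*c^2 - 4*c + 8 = (c + 2)*(c^2 - 4*c + 4) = (c - 2)*(c + 2)*(c - 2)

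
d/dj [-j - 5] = -1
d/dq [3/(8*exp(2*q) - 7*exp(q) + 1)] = (21 - 48*exp(q))*exp(q)/(8*exp(2*q) - 7*exp(q) + 1)^2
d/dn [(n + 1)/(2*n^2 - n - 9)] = (2*n^2 - n - (n + 1)*(4*n - 1) - 9)/(-2*n^2 + n + 9)^2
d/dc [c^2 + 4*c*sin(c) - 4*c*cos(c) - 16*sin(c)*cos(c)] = 4*sqrt(2)*c*sin(c + pi/4) + 2*c - 16*cos(2*c) - 4*sqrt(2)*cos(c + pi/4)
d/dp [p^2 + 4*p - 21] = 2*p + 4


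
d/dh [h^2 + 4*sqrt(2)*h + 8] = 2*h + 4*sqrt(2)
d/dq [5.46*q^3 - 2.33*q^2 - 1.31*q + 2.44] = 16.38*q^2 - 4.66*q - 1.31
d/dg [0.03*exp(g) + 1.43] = 0.03*exp(g)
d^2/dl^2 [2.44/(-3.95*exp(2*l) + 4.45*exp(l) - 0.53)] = (-2.44*(7.9*exp(l) - 4.45)*(15.8*exp(l) - 8.9)*exp(l) + (38.552*exp(l) - 10.858)*(3.95*exp(2*l) - 4.45*exp(l) + 0.53))*exp(l)/(3.95*exp(2*l) - 4.45*exp(l) + 0.53)^3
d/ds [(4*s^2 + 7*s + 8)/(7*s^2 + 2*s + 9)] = (-41*s^2 - 40*s + 47)/(49*s^4 + 28*s^3 + 130*s^2 + 36*s + 81)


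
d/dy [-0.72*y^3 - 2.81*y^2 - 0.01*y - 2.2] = -2.16*y^2 - 5.62*y - 0.01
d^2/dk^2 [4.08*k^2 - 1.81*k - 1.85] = 8.16000000000000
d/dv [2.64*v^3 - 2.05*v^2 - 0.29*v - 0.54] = 7.92*v^2 - 4.1*v - 0.29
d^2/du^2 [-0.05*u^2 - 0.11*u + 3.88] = -0.100000000000000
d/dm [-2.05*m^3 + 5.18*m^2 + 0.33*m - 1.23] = -6.15*m^2 + 10.36*m + 0.33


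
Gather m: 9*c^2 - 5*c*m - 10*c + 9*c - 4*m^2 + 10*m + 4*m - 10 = 9*c^2 - c - 4*m^2 + m*(14 - 5*c) - 10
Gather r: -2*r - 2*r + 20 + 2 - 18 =4 - 4*r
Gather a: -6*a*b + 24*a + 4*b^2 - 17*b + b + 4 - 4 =a*(24 - 6*b) + 4*b^2 - 16*b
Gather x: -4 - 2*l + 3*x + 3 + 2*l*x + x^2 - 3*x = 2*l*x - 2*l + x^2 - 1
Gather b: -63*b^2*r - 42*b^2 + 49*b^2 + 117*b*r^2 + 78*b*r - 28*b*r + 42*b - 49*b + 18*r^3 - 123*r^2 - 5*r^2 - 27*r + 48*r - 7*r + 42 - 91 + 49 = b^2*(7 - 63*r) + b*(117*r^2 + 50*r - 7) + 18*r^3 - 128*r^2 + 14*r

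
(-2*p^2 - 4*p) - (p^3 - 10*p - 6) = -p^3 - 2*p^2 + 6*p + 6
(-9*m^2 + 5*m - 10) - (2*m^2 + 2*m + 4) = -11*m^2 + 3*m - 14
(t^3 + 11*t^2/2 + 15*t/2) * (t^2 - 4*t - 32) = t^5 + 3*t^4/2 - 93*t^3/2 - 206*t^2 - 240*t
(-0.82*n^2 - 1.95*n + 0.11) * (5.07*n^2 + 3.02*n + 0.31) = -4.1574*n^4 - 12.3629*n^3 - 5.5855*n^2 - 0.2723*n + 0.0341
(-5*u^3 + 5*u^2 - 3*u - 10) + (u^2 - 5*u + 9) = -5*u^3 + 6*u^2 - 8*u - 1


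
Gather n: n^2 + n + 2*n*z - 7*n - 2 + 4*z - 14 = n^2 + n*(2*z - 6) + 4*z - 16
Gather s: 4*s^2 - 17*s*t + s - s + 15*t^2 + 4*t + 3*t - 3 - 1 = 4*s^2 - 17*s*t + 15*t^2 + 7*t - 4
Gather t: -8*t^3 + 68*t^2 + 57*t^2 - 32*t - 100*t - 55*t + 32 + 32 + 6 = -8*t^3 + 125*t^2 - 187*t + 70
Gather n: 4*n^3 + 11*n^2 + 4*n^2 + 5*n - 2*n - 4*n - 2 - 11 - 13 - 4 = 4*n^3 + 15*n^2 - n - 30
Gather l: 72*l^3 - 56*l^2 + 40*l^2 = 72*l^3 - 16*l^2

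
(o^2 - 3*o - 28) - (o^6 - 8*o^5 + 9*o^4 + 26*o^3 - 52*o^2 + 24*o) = -o^6 + 8*o^5 - 9*o^4 - 26*o^3 + 53*o^2 - 27*o - 28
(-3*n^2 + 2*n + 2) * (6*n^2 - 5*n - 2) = -18*n^4 + 27*n^3 + 8*n^2 - 14*n - 4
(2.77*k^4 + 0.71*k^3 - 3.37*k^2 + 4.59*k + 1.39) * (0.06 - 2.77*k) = -7.6729*k^5 - 1.8005*k^4 + 9.3775*k^3 - 12.9165*k^2 - 3.5749*k + 0.0834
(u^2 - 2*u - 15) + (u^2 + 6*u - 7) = 2*u^2 + 4*u - 22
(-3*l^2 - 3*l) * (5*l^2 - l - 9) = -15*l^4 - 12*l^3 + 30*l^2 + 27*l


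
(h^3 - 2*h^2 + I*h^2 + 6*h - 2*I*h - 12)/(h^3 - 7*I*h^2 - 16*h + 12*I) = (h^2 + h*(-2 + 3*I) - 6*I)/(h^2 - 5*I*h - 6)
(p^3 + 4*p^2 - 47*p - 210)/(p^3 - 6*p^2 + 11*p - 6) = (p^3 + 4*p^2 - 47*p - 210)/(p^3 - 6*p^2 + 11*p - 6)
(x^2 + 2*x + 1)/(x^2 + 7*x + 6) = (x + 1)/(x + 6)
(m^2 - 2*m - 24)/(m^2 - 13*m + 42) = (m + 4)/(m - 7)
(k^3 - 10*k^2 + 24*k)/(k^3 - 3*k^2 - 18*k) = (k - 4)/(k + 3)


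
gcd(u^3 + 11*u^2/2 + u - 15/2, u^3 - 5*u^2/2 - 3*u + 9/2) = u^2 + u/2 - 3/2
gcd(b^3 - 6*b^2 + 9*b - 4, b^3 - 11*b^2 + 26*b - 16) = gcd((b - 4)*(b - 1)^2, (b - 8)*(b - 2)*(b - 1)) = b - 1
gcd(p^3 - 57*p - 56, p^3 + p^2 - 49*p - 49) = p^2 + 8*p + 7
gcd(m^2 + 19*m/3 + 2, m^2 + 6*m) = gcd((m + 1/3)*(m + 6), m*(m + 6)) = m + 6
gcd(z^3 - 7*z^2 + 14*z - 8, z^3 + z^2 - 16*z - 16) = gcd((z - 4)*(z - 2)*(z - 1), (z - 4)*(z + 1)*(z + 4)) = z - 4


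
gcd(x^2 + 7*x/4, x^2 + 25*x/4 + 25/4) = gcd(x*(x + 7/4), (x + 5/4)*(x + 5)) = 1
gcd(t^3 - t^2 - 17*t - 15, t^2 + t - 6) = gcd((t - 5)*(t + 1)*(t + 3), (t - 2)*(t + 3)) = t + 3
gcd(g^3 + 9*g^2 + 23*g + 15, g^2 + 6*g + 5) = g^2 + 6*g + 5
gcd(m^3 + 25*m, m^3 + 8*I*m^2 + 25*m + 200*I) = m^2 + 25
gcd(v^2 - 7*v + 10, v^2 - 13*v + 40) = v - 5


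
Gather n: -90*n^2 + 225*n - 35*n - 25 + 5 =-90*n^2 + 190*n - 20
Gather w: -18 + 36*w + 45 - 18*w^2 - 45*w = -18*w^2 - 9*w + 27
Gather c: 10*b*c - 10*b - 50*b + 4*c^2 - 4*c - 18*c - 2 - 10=-60*b + 4*c^2 + c*(10*b - 22) - 12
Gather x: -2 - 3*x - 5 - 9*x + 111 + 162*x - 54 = 150*x + 50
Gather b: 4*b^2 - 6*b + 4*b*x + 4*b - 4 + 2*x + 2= 4*b^2 + b*(4*x - 2) + 2*x - 2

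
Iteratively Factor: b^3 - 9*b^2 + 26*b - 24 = (b - 4)*(b^2 - 5*b + 6) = (b - 4)*(b - 3)*(b - 2)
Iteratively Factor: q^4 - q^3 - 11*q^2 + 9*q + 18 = (q - 3)*(q^3 + 2*q^2 - 5*q - 6) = (q - 3)*(q + 3)*(q^2 - q - 2) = (q - 3)*(q + 1)*(q + 3)*(q - 2)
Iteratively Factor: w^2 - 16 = (w + 4)*(w - 4)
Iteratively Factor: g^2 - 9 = (g + 3)*(g - 3)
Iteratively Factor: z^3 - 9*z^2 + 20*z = (z - 5)*(z^2 - 4*z) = z*(z - 5)*(z - 4)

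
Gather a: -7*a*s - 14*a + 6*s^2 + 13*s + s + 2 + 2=a*(-7*s - 14) + 6*s^2 + 14*s + 4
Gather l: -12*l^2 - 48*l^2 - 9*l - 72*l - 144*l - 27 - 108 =-60*l^2 - 225*l - 135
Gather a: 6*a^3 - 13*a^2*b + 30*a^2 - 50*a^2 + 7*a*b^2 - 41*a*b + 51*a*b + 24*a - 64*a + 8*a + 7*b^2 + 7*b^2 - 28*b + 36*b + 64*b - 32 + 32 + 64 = 6*a^3 + a^2*(-13*b - 20) + a*(7*b^2 + 10*b - 32) + 14*b^2 + 72*b + 64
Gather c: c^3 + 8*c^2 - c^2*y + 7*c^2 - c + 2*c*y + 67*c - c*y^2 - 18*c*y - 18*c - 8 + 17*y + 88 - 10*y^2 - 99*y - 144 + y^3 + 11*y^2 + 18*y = c^3 + c^2*(15 - y) + c*(-y^2 - 16*y + 48) + y^3 + y^2 - 64*y - 64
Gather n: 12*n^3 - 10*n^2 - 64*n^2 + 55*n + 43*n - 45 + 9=12*n^3 - 74*n^2 + 98*n - 36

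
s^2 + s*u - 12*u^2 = (s - 3*u)*(s + 4*u)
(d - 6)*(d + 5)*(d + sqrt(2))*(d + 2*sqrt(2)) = d^4 - d^3 + 3*sqrt(2)*d^3 - 26*d^2 - 3*sqrt(2)*d^2 - 90*sqrt(2)*d - 4*d - 120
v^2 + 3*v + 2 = (v + 1)*(v + 2)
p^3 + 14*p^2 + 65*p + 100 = (p + 4)*(p + 5)^2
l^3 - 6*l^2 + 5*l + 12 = (l - 4)*(l - 3)*(l + 1)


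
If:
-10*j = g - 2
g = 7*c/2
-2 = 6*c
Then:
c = -1/3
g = -7/6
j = 19/60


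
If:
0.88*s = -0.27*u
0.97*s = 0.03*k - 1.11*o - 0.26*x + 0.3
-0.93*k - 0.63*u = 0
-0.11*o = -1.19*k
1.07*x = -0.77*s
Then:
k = 0.02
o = 0.26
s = 0.01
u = -0.04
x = -0.01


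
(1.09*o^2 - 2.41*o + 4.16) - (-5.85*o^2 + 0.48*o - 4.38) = 6.94*o^2 - 2.89*o + 8.54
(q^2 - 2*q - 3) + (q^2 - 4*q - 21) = 2*q^2 - 6*q - 24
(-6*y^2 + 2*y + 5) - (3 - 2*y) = -6*y^2 + 4*y + 2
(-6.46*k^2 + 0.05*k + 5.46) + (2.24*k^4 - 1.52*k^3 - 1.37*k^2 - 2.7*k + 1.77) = 2.24*k^4 - 1.52*k^3 - 7.83*k^2 - 2.65*k + 7.23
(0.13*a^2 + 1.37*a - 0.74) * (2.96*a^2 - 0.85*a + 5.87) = 0.3848*a^4 + 3.9447*a^3 - 2.5918*a^2 + 8.6709*a - 4.3438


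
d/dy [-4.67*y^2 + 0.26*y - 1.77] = 0.26 - 9.34*y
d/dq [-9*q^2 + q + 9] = 1 - 18*q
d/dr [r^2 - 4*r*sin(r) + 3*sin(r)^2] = -4*r*cos(r) + 2*r - 4*sin(r) + 3*sin(2*r)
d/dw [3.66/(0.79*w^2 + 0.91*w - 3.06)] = (-5.7828*w - 3.3306)/(0.79*w^2 + 0.91*w - 3.06)^2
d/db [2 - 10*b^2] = -20*b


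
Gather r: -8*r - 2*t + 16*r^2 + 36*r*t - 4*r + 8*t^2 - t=16*r^2 + r*(36*t - 12) + 8*t^2 - 3*t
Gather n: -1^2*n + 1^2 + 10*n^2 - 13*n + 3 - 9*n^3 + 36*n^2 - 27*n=-9*n^3 + 46*n^2 - 41*n + 4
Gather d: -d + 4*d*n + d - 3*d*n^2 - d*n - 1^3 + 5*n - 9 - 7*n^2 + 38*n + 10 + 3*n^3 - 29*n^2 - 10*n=d*(-3*n^2 + 3*n) + 3*n^3 - 36*n^2 + 33*n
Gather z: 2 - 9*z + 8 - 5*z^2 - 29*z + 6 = -5*z^2 - 38*z + 16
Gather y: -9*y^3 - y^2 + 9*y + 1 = -9*y^3 - y^2 + 9*y + 1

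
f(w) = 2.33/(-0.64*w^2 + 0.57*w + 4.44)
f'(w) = 2.33*(1.28*w - 0.57)/(-0.64*w^2 + 0.57*w + 4.44)^2 = (2.9824*w - 1.3281)/(-0.64*w^2 + 0.57*w + 4.44)^2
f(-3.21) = -0.58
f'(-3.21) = -0.69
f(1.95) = 0.75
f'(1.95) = 0.46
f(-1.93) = 2.44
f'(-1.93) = -7.75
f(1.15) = 0.55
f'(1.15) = 0.12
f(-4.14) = -0.26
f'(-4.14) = -0.17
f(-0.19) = 0.54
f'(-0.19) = -0.10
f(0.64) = 0.51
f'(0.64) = 0.03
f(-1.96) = 2.70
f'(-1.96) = -9.61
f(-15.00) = -0.02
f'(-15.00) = -0.00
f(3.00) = 5.97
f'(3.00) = 50.09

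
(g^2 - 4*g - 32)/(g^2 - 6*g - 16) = (g + 4)/(g + 2)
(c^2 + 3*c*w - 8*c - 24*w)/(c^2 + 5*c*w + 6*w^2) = (c - 8)/(c + 2*w)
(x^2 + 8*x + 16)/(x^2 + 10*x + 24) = (x + 4)/(x + 6)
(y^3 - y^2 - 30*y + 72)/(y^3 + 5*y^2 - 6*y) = (y^2 - 7*y + 12)/(y*(y - 1))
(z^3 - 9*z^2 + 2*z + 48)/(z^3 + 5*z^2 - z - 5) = (z^3 - 9*z^2 + 2*z + 48)/(z^3 + 5*z^2 - z - 5)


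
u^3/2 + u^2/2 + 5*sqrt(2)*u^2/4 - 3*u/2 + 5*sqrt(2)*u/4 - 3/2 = (u/2 + 1/2)*(u - sqrt(2)/2)*(u + 3*sqrt(2))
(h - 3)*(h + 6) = h^2 + 3*h - 18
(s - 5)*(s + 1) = s^2 - 4*s - 5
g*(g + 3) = g^2 + 3*g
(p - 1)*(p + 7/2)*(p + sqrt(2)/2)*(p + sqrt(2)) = p^4 + 3*sqrt(2)*p^3/2 + 5*p^3/2 - 5*p^2/2 + 15*sqrt(2)*p^2/4 - 21*sqrt(2)*p/4 + 5*p/2 - 7/2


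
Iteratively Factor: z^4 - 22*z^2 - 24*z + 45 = (z + 3)*(z^3 - 3*z^2 - 13*z + 15) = (z - 1)*(z + 3)*(z^2 - 2*z - 15) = (z - 1)*(z + 3)^2*(z - 5)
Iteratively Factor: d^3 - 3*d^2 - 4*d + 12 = (d - 2)*(d^2 - d - 6) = (d - 2)*(d + 2)*(d - 3)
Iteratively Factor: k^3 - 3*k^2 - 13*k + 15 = (k + 3)*(k^2 - 6*k + 5) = (k - 5)*(k + 3)*(k - 1)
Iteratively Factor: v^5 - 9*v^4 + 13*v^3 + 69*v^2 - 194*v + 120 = (v - 4)*(v^4 - 5*v^3 - 7*v^2 + 41*v - 30) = (v - 4)*(v - 1)*(v^3 - 4*v^2 - 11*v + 30) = (v - 4)*(v - 2)*(v - 1)*(v^2 - 2*v - 15) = (v - 4)*(v - 2)*(v - 1)*(v + 3)*(v - 5)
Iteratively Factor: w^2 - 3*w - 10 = (w - 5)*(w + 2)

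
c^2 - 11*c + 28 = (c - 7)*(c - 4)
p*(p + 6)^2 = p^3 + 12*p^2 + 36*p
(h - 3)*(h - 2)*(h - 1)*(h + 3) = h^4 - 3*h^3 - 7*h^2 + 27*h - 18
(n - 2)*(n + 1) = n^2 - n - 2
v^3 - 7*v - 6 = (v - 3)*(v + 1)*(v + 2)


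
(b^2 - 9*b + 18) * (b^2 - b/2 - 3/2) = b^4 - 19*b^3/2 + 21*b^2 + 9*b/2 - 27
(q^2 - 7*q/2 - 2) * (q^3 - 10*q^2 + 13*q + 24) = q^5 - 27*q^4/2 + 46*q^3 - 3*q^2/2 - 110*q - 48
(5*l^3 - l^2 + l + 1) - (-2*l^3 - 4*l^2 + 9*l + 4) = 7*l^3 + 3*l^2 - 8*l - 3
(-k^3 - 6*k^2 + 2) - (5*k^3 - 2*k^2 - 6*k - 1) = -6*k^3 - 4*k^2 + 6*k + 3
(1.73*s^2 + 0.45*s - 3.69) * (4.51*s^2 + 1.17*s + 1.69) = 7.8023*s^4 + 4.0536*s^3 - 13.1917*s^2 - 3.5568*s - 6.2361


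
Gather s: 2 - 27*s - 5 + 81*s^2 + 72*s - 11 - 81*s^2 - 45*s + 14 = 0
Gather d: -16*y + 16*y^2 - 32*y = 16*y^2 - 48*y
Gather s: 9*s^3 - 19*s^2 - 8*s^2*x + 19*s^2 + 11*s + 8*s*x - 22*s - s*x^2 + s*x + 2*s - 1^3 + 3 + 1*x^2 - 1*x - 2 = 9*s^3 - 8*s^2*x + s*(-x^2 + 9*x - 9) + x^2 - x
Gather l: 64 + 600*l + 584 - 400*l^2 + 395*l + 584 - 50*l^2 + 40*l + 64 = -450*l^2 + 1035*l + 1296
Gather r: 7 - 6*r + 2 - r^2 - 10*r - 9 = -r^2 - 16*r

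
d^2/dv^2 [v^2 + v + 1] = 2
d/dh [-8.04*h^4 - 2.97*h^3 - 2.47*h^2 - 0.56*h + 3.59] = -32.16*h^3 - 8.91*h^2 - 4.94*h - 0.56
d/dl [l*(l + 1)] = 2*l + 1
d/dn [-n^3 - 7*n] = -3*n^2 - 7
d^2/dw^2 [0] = 0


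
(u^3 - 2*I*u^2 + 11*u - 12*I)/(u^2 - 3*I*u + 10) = (u^3 - 2*I*u^2 + 11*u - 12*I)/(u^2 - 3*I*u + 10)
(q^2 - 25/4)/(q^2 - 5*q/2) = (q + 5/2)/q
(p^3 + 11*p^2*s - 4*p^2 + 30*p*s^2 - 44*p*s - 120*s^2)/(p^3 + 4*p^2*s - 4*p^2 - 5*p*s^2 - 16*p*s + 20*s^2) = (p + 6*s)/(p - s)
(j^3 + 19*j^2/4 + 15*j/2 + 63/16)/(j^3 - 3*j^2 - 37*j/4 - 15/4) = (8*j^2 + 26*j + 21)/(4*(2*j^2 - 9*j - 5))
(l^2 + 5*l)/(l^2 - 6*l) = (l + 5)/(l - 6)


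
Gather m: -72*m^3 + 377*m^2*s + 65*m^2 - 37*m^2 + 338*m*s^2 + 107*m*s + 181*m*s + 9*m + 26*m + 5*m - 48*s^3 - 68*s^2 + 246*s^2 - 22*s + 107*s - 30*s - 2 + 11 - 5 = -72*m^3 + m^2*(377*s + 28) + m*(338*s^2 + 288*s + 40) - 48*s^3 + 178*s^2 + 55*s + 4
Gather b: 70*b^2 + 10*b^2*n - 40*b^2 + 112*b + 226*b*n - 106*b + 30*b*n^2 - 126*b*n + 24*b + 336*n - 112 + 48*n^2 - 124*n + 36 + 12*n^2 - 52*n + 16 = b^2*(10*n + 30) + b*(30*n^2 + 100*n + 30) + 60*n^2 + 160*n - 60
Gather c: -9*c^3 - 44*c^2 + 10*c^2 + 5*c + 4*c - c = -9*c^3 - 34*c^2 + 8*c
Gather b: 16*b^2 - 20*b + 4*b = 16*b^2 - 16*b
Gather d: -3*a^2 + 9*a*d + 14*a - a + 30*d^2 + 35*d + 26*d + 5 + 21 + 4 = -3*a^2 + 13*a + 30*d^2 + d*(9*a + 61) + 30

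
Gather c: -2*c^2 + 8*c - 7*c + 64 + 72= -2*c^2 + c + 136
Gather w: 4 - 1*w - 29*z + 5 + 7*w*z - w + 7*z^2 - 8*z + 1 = w*(7*z - 2) + 7*z^2 - 37*z + 10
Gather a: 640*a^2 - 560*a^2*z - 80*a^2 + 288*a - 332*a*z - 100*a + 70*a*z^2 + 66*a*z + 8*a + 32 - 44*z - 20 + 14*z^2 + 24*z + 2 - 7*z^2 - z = a^2*(560 - 560*z) + a*(70*z^2 - 266*z + 196) + 7*z^2 - 21*z + 14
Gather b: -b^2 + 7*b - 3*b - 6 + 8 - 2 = -b^2 + 4*b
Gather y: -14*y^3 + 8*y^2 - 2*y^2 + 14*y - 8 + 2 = -14*y^3 + 6*y^2 + 14*y - 6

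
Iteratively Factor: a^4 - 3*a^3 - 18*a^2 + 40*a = (a - 5)*(a^3 + 2*a^2 - 8*a) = (a - 5)*(a + 4)*(a^2 - 2*a) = a*(a - 5)*(a + 4)*(a - 2)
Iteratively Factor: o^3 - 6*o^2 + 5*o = (o - 1)*(o^2 - 5*o) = o*(o - 1)*(o - 5)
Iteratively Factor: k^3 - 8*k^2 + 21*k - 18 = (k - 3)*(k^2 - 5*k + 6) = (k - 3)^2*(k - 2)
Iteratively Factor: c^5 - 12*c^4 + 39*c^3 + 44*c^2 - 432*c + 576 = (c - 4)*(c^4 - 8*c^3 + 7*c^2 + 72*c - 144) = (c - 4)^2*(c^3 - 4*c^2 - 9*c + 36) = (c - 4)^2*(c - 3)*(c^2 - c - 12) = (c - 4)^3*(c - 3)*(c + 3)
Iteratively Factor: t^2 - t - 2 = (t - 2)*(t + 1)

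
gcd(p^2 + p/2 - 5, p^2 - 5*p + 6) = p - 2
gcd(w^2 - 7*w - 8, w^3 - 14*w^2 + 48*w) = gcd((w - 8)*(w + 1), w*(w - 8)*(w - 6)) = w - 8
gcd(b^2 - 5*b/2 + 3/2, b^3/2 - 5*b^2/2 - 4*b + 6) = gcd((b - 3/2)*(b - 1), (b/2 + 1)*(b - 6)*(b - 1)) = b - 1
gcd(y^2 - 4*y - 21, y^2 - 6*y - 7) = y - 7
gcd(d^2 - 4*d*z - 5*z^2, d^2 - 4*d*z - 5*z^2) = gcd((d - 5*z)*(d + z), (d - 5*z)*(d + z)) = -d^2 + 4*d*z + 5*z^2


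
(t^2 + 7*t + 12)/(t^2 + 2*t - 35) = (t^2 + 7*t + 12)/(t^2 + 2*t - 35)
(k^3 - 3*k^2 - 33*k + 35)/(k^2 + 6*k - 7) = (k^2 - 2*k - 35)/(k + 7)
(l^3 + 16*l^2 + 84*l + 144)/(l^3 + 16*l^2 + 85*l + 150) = (l^2 + 10*l + 24)/(l^2 + 10*l + 25)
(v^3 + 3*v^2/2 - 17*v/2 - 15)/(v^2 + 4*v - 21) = (v^2 + 9*v/2 + 5)/(v + 7)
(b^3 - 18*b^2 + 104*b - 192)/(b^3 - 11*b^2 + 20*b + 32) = (b - 6)/(b + 1)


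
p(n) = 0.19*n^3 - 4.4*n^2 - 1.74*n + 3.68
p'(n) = 0.57*n^2 - 8.8*n - 1.74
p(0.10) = 3.46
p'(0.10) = -2.61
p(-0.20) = 3.85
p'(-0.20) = 0.04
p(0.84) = -0.77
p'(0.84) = -8.73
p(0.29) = 2.81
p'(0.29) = -4.24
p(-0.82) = 2.04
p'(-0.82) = 5.86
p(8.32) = -205.95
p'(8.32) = -35.50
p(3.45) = -46.89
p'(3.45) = -25.32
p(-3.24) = -43.33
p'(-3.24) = 32.76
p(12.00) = -322.48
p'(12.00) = -25.26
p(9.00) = -229.87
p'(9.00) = -34.77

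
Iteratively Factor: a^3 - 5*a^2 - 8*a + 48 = (a - 4)*(a^2 - a - 12) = (a - 4)*(a + 3)*(a - 4)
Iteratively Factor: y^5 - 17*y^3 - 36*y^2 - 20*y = (y - 5)*(y^4 + 5*y^3 + 8*y^2 + 4*y) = (y - 5)*(y + 2)*(y^3 + 3*y^2 + 2*y) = y*(y - 5)*(y + 2)*(y^2 + 3*y + 2) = y*(y - 5)*(y + 2)^2*(y + 1)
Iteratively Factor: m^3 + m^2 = (m)*(m^2 + m) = m^2*(m + 1)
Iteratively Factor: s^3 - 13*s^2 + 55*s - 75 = (s - 5)*(s^2 - 8*s + 15) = (s - 5)^2*(s - 3)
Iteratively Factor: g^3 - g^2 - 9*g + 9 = (g + 3)*(g^2 - 4*g + 3) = (g - 1)*(g + 3)*(g - 3)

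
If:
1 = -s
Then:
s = -1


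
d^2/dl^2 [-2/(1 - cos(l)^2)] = (8*sin(l)^2 - 12)/sin(l)^4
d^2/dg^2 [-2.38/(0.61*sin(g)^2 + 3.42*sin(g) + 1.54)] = (3.542392*sin(g)^4 + 14.895468*sin(g)^3 + 13.580756*sin(g)^2 - 42.32592*sin(g) - 51.20332)/(0.61*sin(g)^2 + 3.42*sin(g) + 1.54)^3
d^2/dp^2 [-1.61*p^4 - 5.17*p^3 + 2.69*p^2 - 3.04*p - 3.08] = -19.32*p^2 - 31.02*p + 5.38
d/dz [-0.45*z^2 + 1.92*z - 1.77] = 1.92 - 0.9*z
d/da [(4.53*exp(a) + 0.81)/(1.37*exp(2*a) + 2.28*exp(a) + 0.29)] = (-(2.74*exp(a) + 2.28)*(4.53*exp(a) + 0.81) + 6.2061*exp(2*a) + 10.3284*exp(a) + 1.3137)*exp(a)/(1.37*exp(2*a) + 2.28*exp(a) + 0.29)^2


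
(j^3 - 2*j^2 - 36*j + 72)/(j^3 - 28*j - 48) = (j^2 + 4*j - 12)/(j^2 + 6*j + 8)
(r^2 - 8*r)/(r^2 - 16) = r*(r - 8)/(r^2 - 16)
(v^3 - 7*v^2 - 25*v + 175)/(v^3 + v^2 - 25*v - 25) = (v - 7)/(v + 1)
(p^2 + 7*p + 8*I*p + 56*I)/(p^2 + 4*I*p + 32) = (p + 7)/(p - 4*I)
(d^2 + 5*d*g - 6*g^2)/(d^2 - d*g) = (d + 6*g)/d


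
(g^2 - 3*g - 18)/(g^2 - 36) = (g + 3)/(g + 6)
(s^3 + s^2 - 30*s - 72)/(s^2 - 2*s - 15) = (s^2 - 2*s - 24)/(s - 5)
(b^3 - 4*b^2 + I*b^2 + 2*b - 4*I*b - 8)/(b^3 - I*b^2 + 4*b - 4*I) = (b - 4)/(b - 2*I)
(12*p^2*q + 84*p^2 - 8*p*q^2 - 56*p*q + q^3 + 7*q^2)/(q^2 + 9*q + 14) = (12*p^2 - 8*p*q + q^2)/(q + 2)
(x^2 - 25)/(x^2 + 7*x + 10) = (x - 5)/(x + 2)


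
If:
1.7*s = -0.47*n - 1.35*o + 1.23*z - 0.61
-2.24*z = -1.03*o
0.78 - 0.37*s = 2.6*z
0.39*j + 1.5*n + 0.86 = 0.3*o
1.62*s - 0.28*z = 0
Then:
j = 8.07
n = -2.54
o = 0.64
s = 0.05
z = 0.29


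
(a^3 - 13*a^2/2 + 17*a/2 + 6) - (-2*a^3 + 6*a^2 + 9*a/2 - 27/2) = 3*a^3 - 25*a^2/2 + 4*a + 39/2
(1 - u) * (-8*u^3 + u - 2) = 8*u^4 - 8*u^3 - u^2 + 3*u - 2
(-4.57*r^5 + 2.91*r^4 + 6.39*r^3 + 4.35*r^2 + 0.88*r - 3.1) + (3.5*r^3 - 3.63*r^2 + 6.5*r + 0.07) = -4.57*r^5 + 2.91*r^4 + 9.89*r^3 + 0.72*r^2 + 7.38*r - 3.03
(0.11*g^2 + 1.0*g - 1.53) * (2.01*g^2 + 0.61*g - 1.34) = 0.2211*g^4 + 2.0771*g^3 - 2.6127*g^2 - 2.2733*g + 2.0502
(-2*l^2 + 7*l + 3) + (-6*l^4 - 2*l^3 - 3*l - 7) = -6*l^4 - 2*l^3 - 2*l^2 + 4*l - 4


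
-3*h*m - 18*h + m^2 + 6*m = (-3*h + m)*(m + 6)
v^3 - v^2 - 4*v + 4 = (v - 2)*(v - 1)*(v + 2)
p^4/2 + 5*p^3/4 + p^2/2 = p^2*(p/2 + 1)*(p + 1/2)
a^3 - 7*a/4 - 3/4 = (a - 3/2)*(a + 1/2)*(a + 1)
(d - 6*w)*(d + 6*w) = d^2 - 36*w^2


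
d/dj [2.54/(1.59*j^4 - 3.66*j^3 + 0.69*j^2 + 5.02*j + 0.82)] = (-16.1544*j^3 + 27.8892*j^2 - 3.5052*j - 12.7508)/(1.59*j^4 - 3.66*j^3 + 0.69*j^2 + 5.02*j + 0.82)^2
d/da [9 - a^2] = -2*a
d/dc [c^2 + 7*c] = 2*c + 7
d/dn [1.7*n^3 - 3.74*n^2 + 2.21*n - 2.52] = 5.1*n^2 - 7.48*n + 2.21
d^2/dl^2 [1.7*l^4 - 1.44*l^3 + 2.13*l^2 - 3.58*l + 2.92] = 20.4*l^2 - 8.64*l + 4.26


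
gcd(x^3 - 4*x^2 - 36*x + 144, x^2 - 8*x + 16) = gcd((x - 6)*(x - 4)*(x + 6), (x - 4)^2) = x - 4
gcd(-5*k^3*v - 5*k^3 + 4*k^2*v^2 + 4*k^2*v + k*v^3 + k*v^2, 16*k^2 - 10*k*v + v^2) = 1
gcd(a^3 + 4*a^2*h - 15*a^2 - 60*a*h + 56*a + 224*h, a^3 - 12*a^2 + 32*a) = a - 8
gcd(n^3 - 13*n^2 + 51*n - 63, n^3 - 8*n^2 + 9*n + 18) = n - 3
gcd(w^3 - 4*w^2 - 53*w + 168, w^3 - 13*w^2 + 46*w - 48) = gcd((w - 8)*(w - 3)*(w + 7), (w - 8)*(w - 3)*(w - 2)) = w^2 - 11*w + 24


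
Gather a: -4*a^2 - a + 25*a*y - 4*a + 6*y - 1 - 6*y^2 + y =-4*a^2 + a*(25*y - 5) - 6*y^2 + 7*y - 1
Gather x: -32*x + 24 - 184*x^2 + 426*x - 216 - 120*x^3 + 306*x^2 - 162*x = -120*x^3 + 122*x^2 + 232*x - 192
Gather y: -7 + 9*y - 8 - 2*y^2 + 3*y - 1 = -2*y^2 + 12*y - 16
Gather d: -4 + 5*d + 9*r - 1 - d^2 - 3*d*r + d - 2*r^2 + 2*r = -d^2 + d*(6 - 3*r) - 2*r^2 + 11*r - 5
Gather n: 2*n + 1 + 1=2*n + 2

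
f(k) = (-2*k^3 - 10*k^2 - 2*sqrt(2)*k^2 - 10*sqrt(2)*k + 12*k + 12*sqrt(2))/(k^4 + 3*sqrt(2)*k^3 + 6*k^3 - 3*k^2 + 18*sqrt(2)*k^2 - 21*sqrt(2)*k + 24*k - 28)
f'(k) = (-6*k^2 - 20*k - 4*sqrt(2)*k - 10*sqrt(2) + 12)/(k^4 + 3*sqrt(2)*k^3 + 6*k^3 - 3*k^2 + 18*sqrt(2)*k^2 - 21*sqrt(2)*k + 24*k - 28) + (-2*k^3 - 10*k^2 - 2*sqrt(2)*k^2 - 10*sqrt(2)*k + 12*k + 12*sqrt(2))*(-4*k^3 - 18*k^2 - 9*sqrt(2)*k^2 - 36*sqrt(2)*k + 6*k - 24 + 21*sqrt(2))/(k^4 + 3*sqrt(2)*k^3 + 6*k^3 - 3*k^2 + 18*sqrt(2)*k^2 - 21*sqrt(2)*k + 24*k - 28)^2 = 2*(k^4 + 2*sqrt(2)*k^3 + 12*k^3 + 22*sqrt(2)*k^2 + 44*k^2 + 16*k + 84*sqrt(2)*k - 4*sqrt(2) + 84)/(k^6 + 6*sqrt(2)*k^5 + 14*k^5 + 75*k^4 + 84*sqrt(2)*k^4 + 364*k^3 + 318*sqrt(2)*k^3 + 336*sqrt(2)*k^2 + 1290*k^2 + 224*k + 1176*sqrt(2)*k + 784)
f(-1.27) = -1.06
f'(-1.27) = 0.64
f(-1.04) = -0.93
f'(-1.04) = 0.49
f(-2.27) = -2.82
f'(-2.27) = 4.90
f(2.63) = -0.33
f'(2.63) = 0.06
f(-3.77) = 1.47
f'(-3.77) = 1.76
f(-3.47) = 2.23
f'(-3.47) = 3.73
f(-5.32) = 0.32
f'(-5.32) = 0.41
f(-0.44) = -0.71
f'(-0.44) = 0.28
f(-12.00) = 0.26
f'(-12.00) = 0.04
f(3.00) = -0.31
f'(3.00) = 0.05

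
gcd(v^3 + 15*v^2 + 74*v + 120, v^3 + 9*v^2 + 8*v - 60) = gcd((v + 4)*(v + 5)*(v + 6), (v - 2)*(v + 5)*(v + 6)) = v^2 + 11*v + 30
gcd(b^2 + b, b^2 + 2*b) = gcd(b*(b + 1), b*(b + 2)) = b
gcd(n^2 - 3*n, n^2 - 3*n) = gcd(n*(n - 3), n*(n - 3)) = n^2 - 3*n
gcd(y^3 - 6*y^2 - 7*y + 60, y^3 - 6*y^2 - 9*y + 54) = y + 3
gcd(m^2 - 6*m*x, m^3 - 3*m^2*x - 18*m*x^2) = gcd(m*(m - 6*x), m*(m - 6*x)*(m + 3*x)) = -m^2 + 6*m*x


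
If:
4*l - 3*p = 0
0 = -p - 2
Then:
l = -3/2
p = -2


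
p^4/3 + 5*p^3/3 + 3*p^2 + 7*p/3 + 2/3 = (p/3 + 1/3)*(p + 1)^2*(p + 2)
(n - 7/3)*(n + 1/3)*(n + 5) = n^3 + 3*n^2 - 97*n/9 - 35/9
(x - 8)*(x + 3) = x^2 - 5*x - 24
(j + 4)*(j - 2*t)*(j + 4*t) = j^3 + 2*j^2*t + 4*j^2 - 8*j*t^2 + 8*j*t - 32*t^2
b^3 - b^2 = b^2*(b - 1)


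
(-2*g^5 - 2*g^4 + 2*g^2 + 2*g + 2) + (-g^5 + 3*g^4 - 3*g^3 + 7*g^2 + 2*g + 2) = -3*g^5 + g^4 - 3*g^3 + 9*g^2 + 4*g + 4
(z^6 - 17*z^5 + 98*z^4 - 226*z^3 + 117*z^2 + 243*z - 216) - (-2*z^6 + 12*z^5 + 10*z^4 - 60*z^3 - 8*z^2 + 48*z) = 3*z^6 - 29*z^5 + 88*z^4 - 166*z^3 + 125*z^2 + 195*z - 216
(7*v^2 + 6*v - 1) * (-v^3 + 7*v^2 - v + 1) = -7*v^5 + 43*v^4 + 36*v^3 - 6*v^2 + 7*v - 1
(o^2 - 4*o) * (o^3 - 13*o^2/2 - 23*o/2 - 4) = o^5 - 21*o^4/2 + 29*o^3/2 + 42*o^2 + 16*o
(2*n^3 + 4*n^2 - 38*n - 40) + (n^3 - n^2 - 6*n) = 3*n^3 + 3*n^2 - 44*n - 40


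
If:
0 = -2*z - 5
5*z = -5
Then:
No Solution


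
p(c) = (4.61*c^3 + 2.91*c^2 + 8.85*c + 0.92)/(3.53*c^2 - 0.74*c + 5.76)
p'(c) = (0.74 - 7.06*c)*(4.61*c^3 + 2.91*c^2 + 8.85*c + 0.92)/(3.53*c^2 - 0.74*c + 5.76)^2 + (13.83*c^2 + 5.82*c + 8.85)/(3.53*c^2 - 0.74*c + 5.76) = (16.2733*c^4 - 6.8228*c^3 + 46.2669*c^2 + 27.028*c + 51.6568)/(12.4609*c^4 - 5.2244*c^3 + 41.2132*c^2 - 8.5248*c + 33.1776)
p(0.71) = 1.47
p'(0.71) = 1.95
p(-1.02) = -0.98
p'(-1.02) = 0.94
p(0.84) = 1.72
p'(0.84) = 1.91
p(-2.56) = -2.60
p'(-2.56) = 1.16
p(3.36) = 5.53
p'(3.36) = 1.33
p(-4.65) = -5.15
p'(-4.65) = 1.26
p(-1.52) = -1.46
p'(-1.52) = 1.01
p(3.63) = 5.89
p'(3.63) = 1.33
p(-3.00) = -3.12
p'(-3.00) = 1.20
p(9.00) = 12.90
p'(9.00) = 1.30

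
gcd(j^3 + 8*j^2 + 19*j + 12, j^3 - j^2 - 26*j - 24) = j^2 + 5*j + 4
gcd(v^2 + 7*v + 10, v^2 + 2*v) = v + 2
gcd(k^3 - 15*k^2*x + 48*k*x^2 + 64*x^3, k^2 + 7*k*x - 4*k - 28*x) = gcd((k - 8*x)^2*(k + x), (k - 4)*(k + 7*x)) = 1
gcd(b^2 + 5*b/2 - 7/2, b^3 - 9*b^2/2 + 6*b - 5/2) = b - 1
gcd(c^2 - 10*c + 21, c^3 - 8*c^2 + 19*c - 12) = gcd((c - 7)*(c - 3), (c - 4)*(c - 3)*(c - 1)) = c - 3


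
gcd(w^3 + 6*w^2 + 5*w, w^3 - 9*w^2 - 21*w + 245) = w + 5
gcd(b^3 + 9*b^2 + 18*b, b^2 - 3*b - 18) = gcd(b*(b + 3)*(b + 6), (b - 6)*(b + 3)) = b + 3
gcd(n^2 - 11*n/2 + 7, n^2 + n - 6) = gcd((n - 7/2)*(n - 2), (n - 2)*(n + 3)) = n - 2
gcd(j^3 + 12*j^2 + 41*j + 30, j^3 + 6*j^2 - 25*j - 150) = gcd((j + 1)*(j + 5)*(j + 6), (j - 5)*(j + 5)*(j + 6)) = j^2 + 11*j + 30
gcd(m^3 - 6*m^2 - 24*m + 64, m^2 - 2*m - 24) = m + 4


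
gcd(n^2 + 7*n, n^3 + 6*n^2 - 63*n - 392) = n + 7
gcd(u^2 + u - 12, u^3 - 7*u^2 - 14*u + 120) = u + 4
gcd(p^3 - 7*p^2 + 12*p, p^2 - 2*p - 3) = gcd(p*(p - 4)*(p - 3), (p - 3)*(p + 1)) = p - 3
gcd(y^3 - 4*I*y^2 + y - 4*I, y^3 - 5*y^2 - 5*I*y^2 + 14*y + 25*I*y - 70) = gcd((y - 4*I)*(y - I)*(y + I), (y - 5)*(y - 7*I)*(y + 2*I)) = 1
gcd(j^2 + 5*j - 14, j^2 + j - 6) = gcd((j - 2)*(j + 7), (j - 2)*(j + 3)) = j - 2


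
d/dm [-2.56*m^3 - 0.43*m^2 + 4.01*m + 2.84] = -7.68*m^2 - 0.86*m + 4.01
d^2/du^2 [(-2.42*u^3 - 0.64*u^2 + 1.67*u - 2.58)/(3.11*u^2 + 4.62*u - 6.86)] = (-2.8421709430404e-14*u^5 - 155.87025*u^3 + 228.536292*u^2 - 691.952436*u - 174.60464)/(30.080231*u^6 + 134.055306*u^5 + 0.091433999999964*u^4 - 492.783984*u^3 - 0.201684*u^2 + 652.246056*u - 322.828856)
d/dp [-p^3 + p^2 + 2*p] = -3*p^2 + 2*p + 2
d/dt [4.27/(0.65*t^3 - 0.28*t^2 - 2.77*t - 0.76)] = (-8.3265*t^2 + 2.3912*t + 11.8279)/(-0.65*t^3 + 0.28*t^2 + 2.77*t + 0.76)^2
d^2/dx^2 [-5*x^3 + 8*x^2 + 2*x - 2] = 16 - 30*x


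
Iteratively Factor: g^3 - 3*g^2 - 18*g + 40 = (g - 2)*(g^2 - g - 20) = (g - 2)*(g + 4)*(g - 5)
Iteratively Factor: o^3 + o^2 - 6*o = (o)*(o^2 + o - 6) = o*(o - 2)*(o + 3)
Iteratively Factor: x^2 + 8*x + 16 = (x + 4)*(x + 4)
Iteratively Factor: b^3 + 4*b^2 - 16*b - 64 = (b - 4)*(b^2 + 8*b + 16) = (b - 4)*(b + 4)*(b + 4)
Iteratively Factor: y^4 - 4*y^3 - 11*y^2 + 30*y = (y - 5)*(y^3 + y^2 - 6*y) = (y - 5)*(y + 3)*(y^2 - 2*y) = y*(y - 5)*(y + 3)*(y - 2)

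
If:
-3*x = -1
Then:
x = 1/3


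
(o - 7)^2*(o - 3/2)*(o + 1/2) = o^4 - 15*o^3 + 249*o^2/4 - 77*o/2 - 147/4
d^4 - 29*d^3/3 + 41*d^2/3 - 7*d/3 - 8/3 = (d - 8)*(d - 1)^2*(d + 1/3)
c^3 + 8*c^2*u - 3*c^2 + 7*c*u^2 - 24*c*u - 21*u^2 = (c - 3)*(c + u)*(c + 7*u)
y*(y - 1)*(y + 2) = y^3 + y^2 - 2*y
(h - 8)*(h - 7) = h^2 - 15*h + 56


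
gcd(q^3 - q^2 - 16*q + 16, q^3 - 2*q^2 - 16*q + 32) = q^2 - 16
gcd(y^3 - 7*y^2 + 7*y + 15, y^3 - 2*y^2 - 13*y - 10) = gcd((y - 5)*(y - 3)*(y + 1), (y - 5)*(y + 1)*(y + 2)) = y^2 - 4*y - 5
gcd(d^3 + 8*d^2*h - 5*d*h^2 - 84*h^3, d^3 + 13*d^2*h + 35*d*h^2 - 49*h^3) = d + 7*h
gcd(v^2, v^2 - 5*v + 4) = 1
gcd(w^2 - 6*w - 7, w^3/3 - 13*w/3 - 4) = w + 1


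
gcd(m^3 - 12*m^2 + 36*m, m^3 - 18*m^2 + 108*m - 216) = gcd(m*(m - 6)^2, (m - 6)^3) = m^2 - 12*m + 36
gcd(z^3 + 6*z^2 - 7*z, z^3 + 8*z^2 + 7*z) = z^2 + 7*z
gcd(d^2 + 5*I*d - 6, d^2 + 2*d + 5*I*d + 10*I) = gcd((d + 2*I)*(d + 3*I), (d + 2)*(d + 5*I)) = 1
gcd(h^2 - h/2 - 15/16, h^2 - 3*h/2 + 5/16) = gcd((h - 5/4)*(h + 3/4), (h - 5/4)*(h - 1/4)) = h - 5/4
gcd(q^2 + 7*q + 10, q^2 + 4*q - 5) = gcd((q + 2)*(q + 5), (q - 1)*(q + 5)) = q + 5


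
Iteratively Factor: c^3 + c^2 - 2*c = (c + 2)*(c^2 - c) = c*(c + 2)*(c - 1)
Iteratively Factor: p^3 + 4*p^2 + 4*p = (p + 2)*(p^2 + 2*p) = p*(p + 2)*(p + 2)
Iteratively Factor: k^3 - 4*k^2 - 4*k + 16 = (k - 2)*(k^2 - 2*k - 8) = (k - 4)*(k - 2)*(k + 2)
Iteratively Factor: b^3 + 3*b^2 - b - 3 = (b + 1)*(b^2 + 2*b - 3) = (b - 1)*(b + 1)*(b + 3)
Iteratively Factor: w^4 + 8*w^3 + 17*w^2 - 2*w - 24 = (w + 2)*(w^3 + 6*w^2 + 5*w - 12) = (w + 2)*(w + 4)*(w^2 + 2*w - 3) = (w - 1)*(w + 2)*(w + 4)*(w + 3)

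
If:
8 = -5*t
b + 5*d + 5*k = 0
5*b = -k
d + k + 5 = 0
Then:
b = 25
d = 120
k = -125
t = -8/5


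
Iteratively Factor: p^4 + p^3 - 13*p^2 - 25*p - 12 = (p - 4)*(p^3 + 5*p^2 + 7*p + 3) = (p - 4)*(p + 3)*(p^2 + 2*p + 1) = (p - 4)*(p + 1)*(p + 3)*(p + 1)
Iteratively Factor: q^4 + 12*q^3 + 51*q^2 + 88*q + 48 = (q + 4)*(q^3 + 8*q^2 + 19*q + 12) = (q + 4)^2*(q^2 + 4*q + 3) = (q + 1)*(q + 4)^2*(q + 3)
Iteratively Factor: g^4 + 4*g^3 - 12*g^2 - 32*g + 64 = (g + 4)*(g^3 - 12*g + 16) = (g - 2)*(g + 4)*(g^2 + 2*g - 8) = (g - 2)*(g + 4)^2*(g - 2)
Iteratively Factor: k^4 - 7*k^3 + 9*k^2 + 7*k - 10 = (k + 1)*(k^3 - 8*k^2 + 17*k - 10) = (k - 5)*(k + 1)*(k^2 - 3*k + 2) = (k - 5)*(k - 1)*(k + 1)*(k - 2)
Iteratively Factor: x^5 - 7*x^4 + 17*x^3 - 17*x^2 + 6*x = (x - 3)*(x^4 - 4*x^3 + 5*x^2 - 2*x) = x*(x - 3)*(x^3 - 4*x^2 + 5*x - 2) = x*(x - 3)*(x - 1)*(x^2 - 3*x + 2) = x*(x - 3)*(x - 2)*(x - 1)*(x - 1)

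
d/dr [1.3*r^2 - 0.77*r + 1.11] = 2.6*r - 0.77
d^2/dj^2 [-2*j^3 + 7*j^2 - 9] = 14 - 12*j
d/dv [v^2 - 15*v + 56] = 2*v - 15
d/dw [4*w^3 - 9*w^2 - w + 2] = 12*w^2 - 18*w - 1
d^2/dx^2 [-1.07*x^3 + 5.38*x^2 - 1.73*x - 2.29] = 10.76 - 6.42*x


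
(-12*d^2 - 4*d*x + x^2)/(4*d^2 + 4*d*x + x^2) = (-6*d + x)/(2*d + x)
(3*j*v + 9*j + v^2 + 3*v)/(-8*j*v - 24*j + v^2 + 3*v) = (3*j + v)/(-8*j + v)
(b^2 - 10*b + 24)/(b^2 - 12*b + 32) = (b - 6)/(b - 8)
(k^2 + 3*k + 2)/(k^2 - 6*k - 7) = (k + 2)/(k - 7)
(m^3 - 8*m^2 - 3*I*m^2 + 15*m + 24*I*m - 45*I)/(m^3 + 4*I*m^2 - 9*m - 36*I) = (m^2 - m*(5 + 3*I) + 15*I)/(m^2 + m*(3 + 4*I) + 12*I)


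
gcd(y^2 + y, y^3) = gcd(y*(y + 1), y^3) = y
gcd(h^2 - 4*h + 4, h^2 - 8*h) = 1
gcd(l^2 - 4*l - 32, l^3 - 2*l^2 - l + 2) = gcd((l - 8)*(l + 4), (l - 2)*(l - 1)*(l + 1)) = 1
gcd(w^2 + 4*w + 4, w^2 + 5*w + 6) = w + 2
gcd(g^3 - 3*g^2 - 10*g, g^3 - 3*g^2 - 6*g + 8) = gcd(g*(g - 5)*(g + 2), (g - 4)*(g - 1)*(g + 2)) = g + 2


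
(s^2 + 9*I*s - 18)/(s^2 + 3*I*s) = (s + 6*I)/s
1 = 1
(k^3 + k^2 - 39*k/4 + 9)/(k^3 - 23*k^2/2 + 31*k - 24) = (k^2 + 5*k/2 - 6)/(k^2 - 10*k + 16)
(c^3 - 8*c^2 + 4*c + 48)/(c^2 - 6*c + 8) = (c^2 - 4*c - 12)/(c - 2)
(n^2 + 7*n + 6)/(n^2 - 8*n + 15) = (n^2 + 7*n + 6)/(n^2 - 8*n + 15)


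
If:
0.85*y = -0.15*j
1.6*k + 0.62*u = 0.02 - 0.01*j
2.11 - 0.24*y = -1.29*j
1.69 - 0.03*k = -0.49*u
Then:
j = -1.58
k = 1.33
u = -3.37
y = 0.28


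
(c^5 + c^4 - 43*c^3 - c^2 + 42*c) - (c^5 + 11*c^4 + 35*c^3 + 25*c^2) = -10*c^4 - 78*c^3 - 26*c^2 + 42*c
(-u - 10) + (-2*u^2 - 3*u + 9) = -2*u^2 - 4*u - 1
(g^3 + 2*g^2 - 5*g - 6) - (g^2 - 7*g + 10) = g^3 + g^2 + 2*g - 16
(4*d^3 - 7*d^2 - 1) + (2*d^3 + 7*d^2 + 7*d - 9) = 6*d^3 + 7*d - 10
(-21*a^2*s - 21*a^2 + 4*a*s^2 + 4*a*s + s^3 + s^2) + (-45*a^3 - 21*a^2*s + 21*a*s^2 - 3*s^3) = -45*a^3 - 42*a^2*s - 21*a^2 + 25*a*s^2 + 4*a*s - 2*s^3 + s^2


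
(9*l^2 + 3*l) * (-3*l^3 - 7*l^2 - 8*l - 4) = -27*l^5 - 72*l^4 - 93*l^3 - 60*l^2 - 12*l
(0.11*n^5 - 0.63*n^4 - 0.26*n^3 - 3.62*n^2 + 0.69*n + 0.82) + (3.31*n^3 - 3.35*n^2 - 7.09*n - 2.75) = 0.11*n^5 - 0.63*n^4 + 3.05*n^3 - 6.97*n^2 - 6.4*n - 1.93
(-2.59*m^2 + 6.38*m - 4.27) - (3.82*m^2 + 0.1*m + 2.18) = -6.41*m^2 + 6.28*m - 6.45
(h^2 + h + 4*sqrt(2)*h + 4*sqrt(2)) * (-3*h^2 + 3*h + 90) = -3*h^4 - 12*sqrt(2)*h^3 + 93*h^2 + 90*h + 372*sqrt(2)*h + 360*sqrt(2)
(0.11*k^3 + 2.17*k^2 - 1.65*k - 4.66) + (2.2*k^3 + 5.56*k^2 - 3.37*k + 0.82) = 2.31*k^3 + 7.73*k^2 - 5.02*k - 3.84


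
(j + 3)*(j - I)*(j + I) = j^3 + 3*j^2 + j + 3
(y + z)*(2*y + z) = 2*y^2 + 3*y*z + z^2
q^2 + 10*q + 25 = (q + 5)^2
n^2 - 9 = (n - 3)*(n + 3)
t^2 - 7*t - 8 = (t - 8)*(t + 1)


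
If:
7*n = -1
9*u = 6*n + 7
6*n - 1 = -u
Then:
No Solution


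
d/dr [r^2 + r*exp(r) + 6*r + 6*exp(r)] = r*exp(r) + 2*r + 7*exp(r) + 6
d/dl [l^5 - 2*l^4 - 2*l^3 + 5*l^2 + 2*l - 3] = 5*l^4 - 8*l^3 - 6*l^2 + 10*l + 2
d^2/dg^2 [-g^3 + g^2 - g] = 2 - 6*g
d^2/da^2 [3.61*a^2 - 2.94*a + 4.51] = 7.22000000000000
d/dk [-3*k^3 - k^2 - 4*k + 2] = -9*k^2 - 2*k - 4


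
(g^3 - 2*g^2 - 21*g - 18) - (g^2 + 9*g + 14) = g^3 - 3*g^2 - 30*g - 32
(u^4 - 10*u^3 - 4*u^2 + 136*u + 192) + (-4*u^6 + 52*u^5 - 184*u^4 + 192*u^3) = -4*u^6 + 52*u^5 - 183*u^4 + 182*u^3 - 4*u^2 + 136*u + 192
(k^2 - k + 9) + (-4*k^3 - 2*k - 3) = -4*k^3 + k^2 - 3*k + 6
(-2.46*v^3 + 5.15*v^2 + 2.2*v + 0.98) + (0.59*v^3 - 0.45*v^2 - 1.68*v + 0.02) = -1.87*v^3 + 4.7*v^2 + 0.52*v + 1.0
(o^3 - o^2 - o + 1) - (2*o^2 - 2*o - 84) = o^3 - 3*o^2 + o + 85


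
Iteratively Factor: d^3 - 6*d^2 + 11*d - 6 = (d - 1)*(d^2 - 5*d + 6) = (d - 2)*(d - 1)*(d - 3)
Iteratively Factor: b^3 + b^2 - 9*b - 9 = (b + 3)*(b^2 - 2*b - 3) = (b - 3)*(b + 3)*(b + 1)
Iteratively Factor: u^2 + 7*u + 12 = (u + 4)*(u + 3)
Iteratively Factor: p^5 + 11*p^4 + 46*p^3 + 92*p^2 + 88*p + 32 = (p + 2)*(p^4 + 9*p^3 + 28*p^2 + 36*p + 16) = (p + 2)^2*(p^3 + 7*p^2 + 14*p + 8) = (p + 2)^3*(p^2 + 5*p + 4) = (p + 1)*(p + 2)^3*(p + 4)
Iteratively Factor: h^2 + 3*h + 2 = (h + 1)*(h + 2)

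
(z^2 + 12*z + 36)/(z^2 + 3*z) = (z^2 + 12*z + 36)/(z*(z + 3))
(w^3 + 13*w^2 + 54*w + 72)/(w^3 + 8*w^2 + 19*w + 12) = (w + 6)/(w + 1)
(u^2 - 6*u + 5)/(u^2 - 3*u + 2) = (u - 5)/(u - 2)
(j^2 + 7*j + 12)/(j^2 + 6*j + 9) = (j + 4)/(j + 3)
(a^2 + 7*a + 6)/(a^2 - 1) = (a + 6)/(a - 1)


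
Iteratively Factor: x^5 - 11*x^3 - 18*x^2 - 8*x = (x)*(x^4 - 11*x^2 - 18*x - 8) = x*(x + 1)*(x^3 - x^2 - 10*x - 8) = x*(x - 4)*(x + 1)*(x^2 + 3*x + 2) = x*(x - 4)*(x + 1)*(x + 2)*(x + 1)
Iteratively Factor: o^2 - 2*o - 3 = (o - 3)*(o + 1)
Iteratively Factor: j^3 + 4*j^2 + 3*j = (j)*(j^2 + 4*j + 3) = j*(j + 3)*(j + 1)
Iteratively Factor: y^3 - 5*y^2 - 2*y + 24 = (y + 2)*(y^2 - 7*y + 12) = (y - 3)*(y + 2)*(y - 4)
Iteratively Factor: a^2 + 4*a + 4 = (a + 2)*(a + 2)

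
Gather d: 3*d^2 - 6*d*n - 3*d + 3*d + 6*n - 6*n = 3*d^2 - 6*d*n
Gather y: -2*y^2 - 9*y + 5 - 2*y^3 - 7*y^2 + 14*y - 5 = -2*y^3 - 9*y^2 + 5*y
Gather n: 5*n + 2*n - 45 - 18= 7*n - 63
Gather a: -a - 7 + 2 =-a - 5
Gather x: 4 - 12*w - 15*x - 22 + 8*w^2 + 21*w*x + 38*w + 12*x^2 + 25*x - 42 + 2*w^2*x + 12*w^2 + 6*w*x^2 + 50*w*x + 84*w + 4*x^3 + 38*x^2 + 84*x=20*w^2 + 110*w + 4*x^3 + x^2*(6*w + 50) + x*(2*w^2 + 71*w + 94) - 60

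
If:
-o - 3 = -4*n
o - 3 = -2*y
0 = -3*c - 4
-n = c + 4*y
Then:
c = -4/3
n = 32/21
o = 65/21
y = -1/21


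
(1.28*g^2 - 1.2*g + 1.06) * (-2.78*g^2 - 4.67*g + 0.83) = -3.5584*g^4 - 2.6416*g^3 + 3.7196*g^2 - 5.9462*g + 0.8798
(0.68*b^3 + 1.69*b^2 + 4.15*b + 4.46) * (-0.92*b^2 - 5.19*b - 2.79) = -0.6256*b^5 - 5.084*b^4 - 14.4863*b^3 - 30.3568*b^2 - 34.7259*b - 12.4434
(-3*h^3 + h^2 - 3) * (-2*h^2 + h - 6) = 6*h^5 - 5*h^4 + 19*h^3 - 3*h + 18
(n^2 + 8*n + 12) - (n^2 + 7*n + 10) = n + 2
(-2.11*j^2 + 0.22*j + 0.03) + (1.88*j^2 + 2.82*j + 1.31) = -0.23*j^2 + 3.04*j + 1.34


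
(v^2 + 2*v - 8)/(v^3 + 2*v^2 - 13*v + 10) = (v + 4)/(v^2 + 4*v - 5)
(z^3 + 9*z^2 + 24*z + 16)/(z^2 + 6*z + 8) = (z^2 + 5*z + 4)/(z + 2)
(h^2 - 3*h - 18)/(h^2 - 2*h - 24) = (h + 3)/(h + 4)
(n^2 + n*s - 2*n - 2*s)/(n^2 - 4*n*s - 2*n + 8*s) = (-n - s)/(-n + 4*s)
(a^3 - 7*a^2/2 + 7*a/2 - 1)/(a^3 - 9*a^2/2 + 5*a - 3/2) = (a - 2)/(a - 3)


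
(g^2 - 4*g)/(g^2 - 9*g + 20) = g/(g - 5)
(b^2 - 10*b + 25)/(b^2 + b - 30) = (b - 5)/(b + 6)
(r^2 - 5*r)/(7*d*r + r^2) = (r - 5)/(7*d + r)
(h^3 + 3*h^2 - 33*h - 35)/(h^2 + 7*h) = h - 4 - 5/h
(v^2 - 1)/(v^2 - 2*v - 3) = (v - 1)/(v - 3)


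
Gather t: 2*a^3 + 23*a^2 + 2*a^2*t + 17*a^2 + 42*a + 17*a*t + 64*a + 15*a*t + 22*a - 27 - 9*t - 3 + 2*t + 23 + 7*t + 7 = 2*a^3 + 40*a^2 + 128*a + t*(2*a^2 + 32*a)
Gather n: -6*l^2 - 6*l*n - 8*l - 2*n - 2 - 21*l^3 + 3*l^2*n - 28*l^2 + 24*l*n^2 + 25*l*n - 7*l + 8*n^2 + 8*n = -21*l^3 - 34*l^2 - 15*l + n^2*(24*l + 8) + n*(3*l^2 + 19*l + 6) - 2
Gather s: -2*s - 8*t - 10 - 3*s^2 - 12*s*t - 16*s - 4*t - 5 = -3*s^2 + s*(-12*t - 18) - 12*t - 15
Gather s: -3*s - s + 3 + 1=4 - 4*s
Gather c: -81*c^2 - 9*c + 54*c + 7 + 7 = -81*c^2 + 45*c + 14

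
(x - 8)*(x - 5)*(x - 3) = x^3 - 16*x^2 + 79*x - 120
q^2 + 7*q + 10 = (q + 2)*(q + 5)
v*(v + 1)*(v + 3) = v^3 + 4*v^2 + 3*v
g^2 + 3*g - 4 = (g - 1)*(g + 4)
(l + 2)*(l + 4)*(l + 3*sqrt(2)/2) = l^3 + 3*sqrt(2)*l^2/2 + 6*l^2 + 8*l + 9*sqrt(2)*l + 12*sqrt(2)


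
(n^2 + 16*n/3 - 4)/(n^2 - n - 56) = (-n^2 - 16*n/3 + 4)/(-n^2 + n + 56)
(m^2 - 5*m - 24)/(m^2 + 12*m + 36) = (m^2 - 5*m - 24)/(m^2 + 12*m + 36)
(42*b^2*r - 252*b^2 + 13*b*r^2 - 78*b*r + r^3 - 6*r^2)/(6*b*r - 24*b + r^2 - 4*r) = (7*b*r - 42*b + r^2 - 6*r)/(r - 4)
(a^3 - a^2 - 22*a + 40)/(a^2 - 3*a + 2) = (a^2 + a - 20)/(a - 1)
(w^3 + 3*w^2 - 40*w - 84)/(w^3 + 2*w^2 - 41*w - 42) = (w + 2)/(w + 1)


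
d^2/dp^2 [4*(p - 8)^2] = 8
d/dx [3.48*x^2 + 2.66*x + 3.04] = 6.96*x + 2.66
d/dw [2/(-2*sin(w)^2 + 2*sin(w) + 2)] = (2*sin(w) - 1)*cos(w)/(sin(w) + cos(w)^2)^2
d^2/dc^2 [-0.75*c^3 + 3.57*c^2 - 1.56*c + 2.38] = 7.14 - 4.5*c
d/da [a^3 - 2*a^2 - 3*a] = 3*a^2 - 4*a - 3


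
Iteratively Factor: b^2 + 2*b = (b)*(b + 2)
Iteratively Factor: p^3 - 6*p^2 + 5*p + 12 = (p + 1)*(p^2 - 7*p + 12) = (p - 4)*(p + 1)*(p - 3)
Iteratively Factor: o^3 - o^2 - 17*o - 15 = (o - 5)*(o^2 + 4*o + 3) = (o - 5)*(o + 1)*(o + 3)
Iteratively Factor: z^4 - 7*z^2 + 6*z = (z + 3)*(z^3 - 3*z^2 + 2*z) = (z - 1)*(z + 3)*(z^2 - 2*z) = z*(z - 1)*(z + 3)*(z - 2)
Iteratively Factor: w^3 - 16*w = (w)*(w^2 - 16) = w*(w + 4)*(w - 4)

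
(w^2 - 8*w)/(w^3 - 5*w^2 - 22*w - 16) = w/(w^2 + 3*w + 2)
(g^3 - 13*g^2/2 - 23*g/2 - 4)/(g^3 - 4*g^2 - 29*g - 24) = (g + 1/2)/(g + 3)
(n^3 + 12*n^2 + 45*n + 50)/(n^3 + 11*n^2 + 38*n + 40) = (n + 5)/(n + 4)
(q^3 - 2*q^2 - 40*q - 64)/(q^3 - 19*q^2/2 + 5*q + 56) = 2*(q + 4)/(2*q - 7)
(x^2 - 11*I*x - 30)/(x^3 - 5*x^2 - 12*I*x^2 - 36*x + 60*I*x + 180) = (x - 5*I)/(x^2 - x*(5 + 6*I) + 30*I)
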